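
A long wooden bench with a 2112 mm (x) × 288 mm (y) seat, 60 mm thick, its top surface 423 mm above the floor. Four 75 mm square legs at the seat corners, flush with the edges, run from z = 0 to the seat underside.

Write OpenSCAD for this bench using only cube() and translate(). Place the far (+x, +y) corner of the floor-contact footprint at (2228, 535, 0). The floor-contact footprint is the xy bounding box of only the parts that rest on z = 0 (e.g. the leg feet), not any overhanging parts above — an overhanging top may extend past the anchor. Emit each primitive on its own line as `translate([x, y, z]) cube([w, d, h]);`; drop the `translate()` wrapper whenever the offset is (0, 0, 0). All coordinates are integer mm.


// leg_h = 423 − 60 = 363
translate([116, 247, 363]) cube([2112, 288, 60]);
translate([116, 247, 0]) cube([75, 75, 363]);
translate([116, 460, 0]) cube([75, 75, 363]);
translate([2153, 247, 0]) cube([75, 75, 363]);
translate([2153, 460, 0]) cube([75, 75, 363]);


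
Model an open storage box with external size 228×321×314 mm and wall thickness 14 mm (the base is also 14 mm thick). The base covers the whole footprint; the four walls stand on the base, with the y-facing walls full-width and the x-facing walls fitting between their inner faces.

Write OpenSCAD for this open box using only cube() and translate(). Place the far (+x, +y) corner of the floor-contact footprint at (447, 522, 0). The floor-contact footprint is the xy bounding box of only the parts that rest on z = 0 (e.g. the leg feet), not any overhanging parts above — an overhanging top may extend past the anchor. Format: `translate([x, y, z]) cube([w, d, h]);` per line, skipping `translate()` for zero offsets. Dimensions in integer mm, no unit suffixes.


translate([219, 201, 0]) cube([228, 321, 14]);
translate([219, 201, 14]) cube([228, 14, 300]);
translate([219, 508, 14]) cube([228, 14, 300]);
translate([219, 215, 14]) cube([14, 293, 300]);
translate([433, 215, 14]) cube([14, 293, 300]);


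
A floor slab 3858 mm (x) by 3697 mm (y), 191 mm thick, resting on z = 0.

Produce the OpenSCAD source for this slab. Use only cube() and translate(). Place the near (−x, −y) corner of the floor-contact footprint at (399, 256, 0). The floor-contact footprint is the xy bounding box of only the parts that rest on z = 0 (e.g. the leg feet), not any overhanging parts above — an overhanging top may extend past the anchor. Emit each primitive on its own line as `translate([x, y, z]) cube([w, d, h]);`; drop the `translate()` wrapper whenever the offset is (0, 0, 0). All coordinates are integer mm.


translate([399, 256, 0]) cube([3858, 3697, 191]);


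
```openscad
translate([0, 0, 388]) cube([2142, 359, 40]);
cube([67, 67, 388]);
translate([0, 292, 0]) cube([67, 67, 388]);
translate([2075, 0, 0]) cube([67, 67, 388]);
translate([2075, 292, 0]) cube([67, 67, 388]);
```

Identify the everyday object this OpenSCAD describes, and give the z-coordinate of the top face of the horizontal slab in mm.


A bench. The seat-top height is 428 mm.

A long slab on four corner posts — a bench. The slab sits at z = 388 with thickness 40, so the top is 388 + 40 = 428 mm.


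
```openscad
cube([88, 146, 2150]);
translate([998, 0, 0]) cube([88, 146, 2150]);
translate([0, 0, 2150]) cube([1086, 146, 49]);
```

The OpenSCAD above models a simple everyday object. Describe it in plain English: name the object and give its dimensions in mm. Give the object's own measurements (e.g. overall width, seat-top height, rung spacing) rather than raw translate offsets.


A door frame. The clear opening is 910 mm wide and 2150 mm high. Two 88 mm wide jambs, 146 mm deep, stand either side of the opening from the floor to the top of the opening. A 49 mm thick head sits across the top of both jambs, spanning the full outside width of the frame.


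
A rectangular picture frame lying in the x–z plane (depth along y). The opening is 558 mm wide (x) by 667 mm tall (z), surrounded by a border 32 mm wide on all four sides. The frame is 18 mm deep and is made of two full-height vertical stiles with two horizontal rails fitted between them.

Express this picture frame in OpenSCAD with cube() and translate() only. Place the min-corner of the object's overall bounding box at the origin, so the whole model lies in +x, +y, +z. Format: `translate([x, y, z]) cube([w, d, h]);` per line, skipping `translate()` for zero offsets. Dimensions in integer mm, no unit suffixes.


cube([32, 18, 731]);
translate([590, 0, 0]) cube([32, 18, 731]);
translate([32, 0, 0]) cube([558, 18, 32]);
translate([32, 0, 699]) cube([558, 18, 32]);


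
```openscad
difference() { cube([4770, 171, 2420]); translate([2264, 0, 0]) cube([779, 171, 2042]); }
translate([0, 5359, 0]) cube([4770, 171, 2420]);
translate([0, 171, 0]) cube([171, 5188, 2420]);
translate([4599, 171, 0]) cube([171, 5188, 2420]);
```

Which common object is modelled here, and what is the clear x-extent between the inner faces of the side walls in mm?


A single room. The interior width is 4428 mm.

Four walls enclosing a rectangle with a door in the front wall — a room. Outside width 4770 minus two 171 mm walls gives 4428 mm.


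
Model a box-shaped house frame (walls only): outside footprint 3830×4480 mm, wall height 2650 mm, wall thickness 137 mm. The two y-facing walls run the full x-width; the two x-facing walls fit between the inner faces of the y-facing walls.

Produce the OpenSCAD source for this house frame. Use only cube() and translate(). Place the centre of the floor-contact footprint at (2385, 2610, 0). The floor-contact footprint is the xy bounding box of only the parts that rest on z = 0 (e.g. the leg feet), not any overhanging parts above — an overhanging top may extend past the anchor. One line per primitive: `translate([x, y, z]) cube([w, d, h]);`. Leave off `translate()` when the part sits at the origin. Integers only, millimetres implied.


translate([470, 370, 0]) cube([3830, 137, 2650]);
translate([470, 4713, 0]) cube([3830, 137, 2650]);
translate([470, 507, 0]) cube([137, 4206, 2650]);
translate([4163, 507, 0]) cube([137, 4206, 2650]);


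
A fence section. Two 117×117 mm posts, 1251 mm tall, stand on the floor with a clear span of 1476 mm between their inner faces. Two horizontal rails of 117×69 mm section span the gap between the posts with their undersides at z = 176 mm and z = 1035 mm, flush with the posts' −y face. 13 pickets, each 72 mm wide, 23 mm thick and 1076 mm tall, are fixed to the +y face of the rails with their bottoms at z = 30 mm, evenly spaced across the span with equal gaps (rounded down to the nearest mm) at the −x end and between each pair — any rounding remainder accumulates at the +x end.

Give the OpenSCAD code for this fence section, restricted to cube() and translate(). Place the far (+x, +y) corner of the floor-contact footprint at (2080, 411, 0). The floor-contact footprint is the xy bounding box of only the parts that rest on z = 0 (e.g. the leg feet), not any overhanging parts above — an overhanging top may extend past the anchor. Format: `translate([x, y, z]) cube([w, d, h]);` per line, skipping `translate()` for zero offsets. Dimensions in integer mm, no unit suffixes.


translate([370, 294, 0]) cube([117, 117, 1251]);
translate([1963, 294, 0]) cube([117, 117, 1251]);
translate([487, 294, 176]) cube([1476, 117, 69]);
translate([487, 294, 1035]) cube([1476, 117, 69]);
translate([525, 411, 30]) cube([72, 23, 1076]);
translate([635, 411, 30]) cube([72, 23, 1076]);
translate([745, 411, 30]) cube([72, 23, 1076]);
translate([855, 411, 30]) cube([72, 23, 1076]);
translate([965, 411, 30]) cube([72, 23, 1076]);
translate([1075, 411, 30]) cube([72, 23, 1076]);
translate([1185, 411, 30]) cube([72, 23, 1076]);
translate([1295, 411, 30]) cube([72, 23, 1076]);
translate([1405, 411, 30]) cube([72, 23, 1076]);
translate([1515, 411, 30]) cube([72, 23, 1076]);
translate([1625, 411, 30]) cube([72, 23, 1076]);
translate([1735, 411, 30]) cube([72, 23, 1076]);
translate([1845, 411, 30]) cube([72, 23, 1076]);


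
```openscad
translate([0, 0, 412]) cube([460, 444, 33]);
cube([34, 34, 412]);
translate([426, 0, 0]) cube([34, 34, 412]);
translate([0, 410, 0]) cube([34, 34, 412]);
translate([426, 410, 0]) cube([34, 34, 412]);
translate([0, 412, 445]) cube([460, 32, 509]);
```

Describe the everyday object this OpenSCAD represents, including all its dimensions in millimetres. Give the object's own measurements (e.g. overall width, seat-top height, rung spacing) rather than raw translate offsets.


A chair. The seat is a 460×444×33 mm slab with its top at z = 445 mm, on four 34×34 mm corner legs (flush with the seat edges, standing on z = 0). A flat backrest 32 mm thick, 509 mm tall, spans the full seat width and rises from the seat top along its +y edge, rear face flush with the rear of the seat.


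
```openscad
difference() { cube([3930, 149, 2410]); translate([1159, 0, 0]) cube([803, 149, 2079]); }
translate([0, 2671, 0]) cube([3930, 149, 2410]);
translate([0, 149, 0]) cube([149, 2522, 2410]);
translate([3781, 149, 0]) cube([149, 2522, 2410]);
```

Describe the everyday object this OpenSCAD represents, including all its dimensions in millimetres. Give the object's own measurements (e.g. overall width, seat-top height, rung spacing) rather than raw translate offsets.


A single room: four walls, each 2410 mm tall and 149 mm thick, enclosing an outside footprint 3930×2820 mm (x × y), no floor or roof. The front and back walls (−y and +y sides) run the full x-width; the side walls fit between their inner faces. A door opening 803 mm wide and 2079 mm tall is cut through the front wall from the floor up, its −x edge 1159 mm from the wall's −x end.


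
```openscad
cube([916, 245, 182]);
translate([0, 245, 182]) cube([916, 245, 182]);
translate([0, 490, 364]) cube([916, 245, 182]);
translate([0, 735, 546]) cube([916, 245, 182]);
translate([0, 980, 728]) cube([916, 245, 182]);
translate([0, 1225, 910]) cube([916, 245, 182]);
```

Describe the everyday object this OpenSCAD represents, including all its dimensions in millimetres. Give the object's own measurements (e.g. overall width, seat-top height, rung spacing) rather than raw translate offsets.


A straight staircase of 6 solid steps. Each step is 916 mm wide (x), 245 mm deep (y, the going) and 182 mm tall (the rise). The first step rests on the floor; each subsequent step sits one going further in +y and one rise higher in +z, directly behind and above the previous step with no overlap.


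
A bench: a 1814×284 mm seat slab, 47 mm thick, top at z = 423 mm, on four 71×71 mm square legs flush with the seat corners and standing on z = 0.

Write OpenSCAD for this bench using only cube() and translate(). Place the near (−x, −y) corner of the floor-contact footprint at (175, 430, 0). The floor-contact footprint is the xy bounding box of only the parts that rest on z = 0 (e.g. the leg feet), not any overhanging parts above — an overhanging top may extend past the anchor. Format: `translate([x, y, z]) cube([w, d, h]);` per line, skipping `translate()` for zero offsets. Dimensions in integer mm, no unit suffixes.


translate([175, 430, 376]) cube([1814, 284, 47]);
translate([175, 430, 0]) cube([71, 71, 376]);
translate([175, 643, 0]) cube([71, 71, 376]);
translate([1918, 430, 0]) cube([71, 71, 376]);
translate([1918, 643, 0]) cube([71, 71, 376]);


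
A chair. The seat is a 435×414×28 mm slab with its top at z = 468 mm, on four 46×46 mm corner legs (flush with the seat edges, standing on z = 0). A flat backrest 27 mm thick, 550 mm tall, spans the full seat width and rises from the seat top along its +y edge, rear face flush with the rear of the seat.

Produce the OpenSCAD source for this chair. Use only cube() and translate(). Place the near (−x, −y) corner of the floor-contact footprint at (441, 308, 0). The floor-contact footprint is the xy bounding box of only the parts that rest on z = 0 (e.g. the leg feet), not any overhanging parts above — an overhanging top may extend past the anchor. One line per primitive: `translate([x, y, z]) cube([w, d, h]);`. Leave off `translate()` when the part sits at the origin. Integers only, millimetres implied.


translate([441, 308, 440]) cube([435, 414, 28]);
translate([441, 308, 0]) cube([46, 46, 440]);
translate([830, 308, 0]) cube([46, 46, 440]);
translate([441, 676, 0]) cube([46, 46, 440]);
translate([830, 676, 0]) cube([46, 46, 440]);
translate([441, 695, 468]) cube([435, 27, 550]);


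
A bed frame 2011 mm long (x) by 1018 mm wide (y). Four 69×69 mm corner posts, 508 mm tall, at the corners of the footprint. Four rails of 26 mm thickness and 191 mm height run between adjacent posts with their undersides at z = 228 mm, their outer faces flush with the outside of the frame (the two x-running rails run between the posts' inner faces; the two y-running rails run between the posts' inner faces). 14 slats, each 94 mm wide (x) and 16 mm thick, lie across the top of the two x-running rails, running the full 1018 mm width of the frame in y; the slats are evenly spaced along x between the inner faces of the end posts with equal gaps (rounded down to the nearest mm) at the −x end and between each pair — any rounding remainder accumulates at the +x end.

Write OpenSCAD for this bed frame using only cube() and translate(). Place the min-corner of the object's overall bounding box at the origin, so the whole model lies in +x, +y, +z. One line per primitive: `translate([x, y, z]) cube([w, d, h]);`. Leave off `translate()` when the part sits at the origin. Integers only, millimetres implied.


cube([69, 69, 508]);
translate([0, 949, 0]) cube([69, 69, 508]);
translate([1942, 0, 0]) cube([69, 69, 508]);
translate([1942, 949, 0]) cube([69, 69, 508]);
translate([69, 0, 228]) cube([1873, 26, 191]);
translate([69, 992, 228]) cube([1873, 26, 191]);
translate([0, 69, 228]) cube([26, 880, 191]);
translate([1985, 69, 228]) cube([26, 880, 191]);
translate([106, 0, 419]) cube([94, 1018, 16]);
translate([237, 0, 419]) cube([94, 1018, 16]);
translate([368, 0, 419]) cube([94, 1018, 16]);
translate([499, 0, 419]) cube([94, 1018, 16]);
translate([630, 0, 419]) cube([94, 1018, 16]);
translate([761, 0, 419]) cube([94, 1018, 16]);
translate([892, 0, 419]) cube([94, 1018, 16]);
translate([1023, 0, 419]) cube([94, 1018, 16]);
translate([1154, 0, 419]) cube([94, 1018, 16]);
translate([1285, 0, 419]) cube([94, 1018, 16]);
translate([1416, 0, 419]) cube([94, 1018, 16]);
translate([1547, 0, 419]) cube([94, 1018, 16]);
translate([1678, 0, 419]) cube([94, 1018, 16]);
translate([1809, 0, 419]) cube([94, 1018, 16]);


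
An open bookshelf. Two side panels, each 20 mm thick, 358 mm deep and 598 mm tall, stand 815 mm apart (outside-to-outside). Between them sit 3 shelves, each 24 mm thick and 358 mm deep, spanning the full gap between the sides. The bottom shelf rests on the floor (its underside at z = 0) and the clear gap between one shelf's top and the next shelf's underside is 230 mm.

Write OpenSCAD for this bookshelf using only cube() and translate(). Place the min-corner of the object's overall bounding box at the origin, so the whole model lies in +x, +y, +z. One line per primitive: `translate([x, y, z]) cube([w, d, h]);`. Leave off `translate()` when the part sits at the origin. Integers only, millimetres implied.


cube([20, 358, 598]);
translate([795, 0, 0]) cube([20, 358, 598]);
translate([20, 0, 0]) cube([775, 358, 24]);
translate([20, 0, 254]) cube([775, 358, 24]);
translate([20, 0, 508]) cube([775, 358, 24]);


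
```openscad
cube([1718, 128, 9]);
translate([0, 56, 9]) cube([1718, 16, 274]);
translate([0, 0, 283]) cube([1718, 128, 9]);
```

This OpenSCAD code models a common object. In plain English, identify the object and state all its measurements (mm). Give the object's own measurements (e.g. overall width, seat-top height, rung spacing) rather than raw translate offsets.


An I-beam lying along x, 1718 mm long. Overall section height 292 mm. Two flanges 128 mm wide (y) and 9 mm thick, one on the floor and one at the top; a web 16 mm thick runs between them, centred on the flange width.


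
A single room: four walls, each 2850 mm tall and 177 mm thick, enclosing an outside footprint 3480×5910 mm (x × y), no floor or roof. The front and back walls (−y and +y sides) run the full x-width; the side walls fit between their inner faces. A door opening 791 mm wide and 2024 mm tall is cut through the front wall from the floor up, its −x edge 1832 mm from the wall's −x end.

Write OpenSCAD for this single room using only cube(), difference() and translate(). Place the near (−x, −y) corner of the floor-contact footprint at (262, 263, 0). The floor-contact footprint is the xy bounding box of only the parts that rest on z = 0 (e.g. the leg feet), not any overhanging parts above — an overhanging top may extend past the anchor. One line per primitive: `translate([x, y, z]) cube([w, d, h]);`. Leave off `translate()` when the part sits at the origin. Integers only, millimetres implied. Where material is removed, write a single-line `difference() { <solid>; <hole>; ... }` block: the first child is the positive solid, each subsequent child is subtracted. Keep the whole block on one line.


difference() { translate([262, 263, 0]) cube([3480, 177, 2850]); translate([2094, 263, 0]) cube([791, 177, 2024]); }
translate([262, 5996, 0]) cube([3480, 177, 2850]);
translate([262, 440, 0]) cube([177, 5556, 2850]);
translate([3565, 440, 0]) cube([177, 5556, 2850]);


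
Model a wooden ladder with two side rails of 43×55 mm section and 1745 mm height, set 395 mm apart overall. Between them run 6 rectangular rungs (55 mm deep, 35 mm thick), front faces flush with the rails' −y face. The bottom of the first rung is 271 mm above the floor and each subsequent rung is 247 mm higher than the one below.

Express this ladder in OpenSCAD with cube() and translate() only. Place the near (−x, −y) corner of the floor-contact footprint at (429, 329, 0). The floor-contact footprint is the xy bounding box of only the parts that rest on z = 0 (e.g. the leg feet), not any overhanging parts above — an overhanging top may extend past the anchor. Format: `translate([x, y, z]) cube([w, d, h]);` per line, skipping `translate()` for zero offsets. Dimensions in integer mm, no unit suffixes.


translate([429, 329, 0]) cube([43, 55, 1745]);
translate([781, 329, 0]) cube([43, 55, 1745]);
translate([472, 329, 271]) cube([309, 55, 35]);
translate([472, 329, 518]) cube([309, 55, 35]);
translate([472, 329, 765]) cube([309, 55, 35]);
translate([472, 329, 1012]) cube([309, 55, 35]);
translate([472, 329, 1259]) cube([309, 55, 35]);
translate([472, 329, 1506]) cube([309, 55, 35]);


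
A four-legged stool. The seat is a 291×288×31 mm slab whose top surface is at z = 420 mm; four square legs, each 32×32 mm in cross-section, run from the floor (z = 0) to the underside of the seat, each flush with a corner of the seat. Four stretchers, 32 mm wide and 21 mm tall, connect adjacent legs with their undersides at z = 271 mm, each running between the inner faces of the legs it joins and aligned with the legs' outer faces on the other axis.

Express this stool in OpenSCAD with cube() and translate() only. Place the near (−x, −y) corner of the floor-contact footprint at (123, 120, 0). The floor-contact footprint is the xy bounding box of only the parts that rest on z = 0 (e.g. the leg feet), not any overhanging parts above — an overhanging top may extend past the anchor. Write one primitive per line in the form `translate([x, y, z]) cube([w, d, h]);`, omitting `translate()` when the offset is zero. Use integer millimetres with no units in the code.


translate([123, 120, 389]) cube([291, 288, 31]);
translate([123, 120, 0]) cube([32, 32, 389]);
translate([382, 120, 0]) cube([32, 32, 389]);
translate([123, 376, 0]) cube([32, 32, 389]);
translate([382, 376, 0]) cube([32, 32, 389]);
translate([155, 120, 271]) cube([227, 32, 21]);
translate([155, 376, 271]) cube([227, 32, 21]);
translate([123, 152, 271]) cube([32, 224, 21]);
translate([382, 152, 271]) cube([32, 224, 21]);


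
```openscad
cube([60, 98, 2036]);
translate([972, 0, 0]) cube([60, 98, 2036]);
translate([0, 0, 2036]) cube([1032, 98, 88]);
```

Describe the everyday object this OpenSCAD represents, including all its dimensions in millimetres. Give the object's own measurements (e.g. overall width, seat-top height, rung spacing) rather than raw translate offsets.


A door frame. The clear opening is 912 mm wide and 2036 mm high. Two 60 mm wide jambs, 98 mm deep, stand either side of the opening from the floor to the top of the opening. A 88 mm thick head sits across the top of both jambs, spanning the full outside width of the frame.


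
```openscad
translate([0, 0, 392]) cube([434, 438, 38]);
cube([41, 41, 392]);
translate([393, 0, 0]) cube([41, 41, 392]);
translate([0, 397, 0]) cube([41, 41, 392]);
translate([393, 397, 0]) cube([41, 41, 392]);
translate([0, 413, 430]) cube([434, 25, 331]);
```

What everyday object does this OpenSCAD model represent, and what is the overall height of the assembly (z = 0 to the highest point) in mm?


A chair. The overall height is 761 mm.

A slab on four corner posts with a tall panel at the back — a chair. The seat slab sits at z = 392 with thickness 38, and the 331 mm backrest starts at the seat top, so the overall height is 392 + 38 + 331 = 761 mm.


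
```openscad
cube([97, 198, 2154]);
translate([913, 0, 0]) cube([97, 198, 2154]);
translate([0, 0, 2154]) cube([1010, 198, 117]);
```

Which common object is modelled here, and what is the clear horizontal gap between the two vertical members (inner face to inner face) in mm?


A door frame. The clear opening width is 816 mm.

Two 2154 mm tall posts with a header on top — a door frame. The left jamb is 97 mm wide at x = 0; the right jamb starts at x = 913. The clear opening is 913 − 97 = 816 mm.


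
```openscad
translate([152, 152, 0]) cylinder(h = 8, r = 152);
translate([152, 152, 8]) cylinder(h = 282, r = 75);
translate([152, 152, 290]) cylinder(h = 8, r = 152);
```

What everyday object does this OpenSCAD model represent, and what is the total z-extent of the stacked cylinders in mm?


A spool. The overall height is 298 mm.

Three coaxial cylinders, large–small–large — a spool. Two 8 mm flanges and a 282 mm core give 8 + 282 + 8 = 298 mm.


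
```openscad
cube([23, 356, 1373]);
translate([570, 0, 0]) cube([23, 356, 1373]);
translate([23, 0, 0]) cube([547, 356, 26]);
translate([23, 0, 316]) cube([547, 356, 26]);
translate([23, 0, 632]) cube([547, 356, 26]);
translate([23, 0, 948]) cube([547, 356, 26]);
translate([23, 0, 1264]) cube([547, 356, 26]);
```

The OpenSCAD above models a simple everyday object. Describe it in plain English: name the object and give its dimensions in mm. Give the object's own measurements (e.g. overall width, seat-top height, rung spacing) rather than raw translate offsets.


An open bookshelf. Two side panels, each 23 mm thick, 356 mm deep and 1373 mm tall, stand 593 mm apart (outside-to-outside). Between them sit 5 shelves, each 26 mm thick and 356 mm deep, spanning the full gap between the sides. The bottom shelf rests on the floor (its underside at z = 0) and the clear gap between one shelf's top and the next shelf's underside is 290 mm.


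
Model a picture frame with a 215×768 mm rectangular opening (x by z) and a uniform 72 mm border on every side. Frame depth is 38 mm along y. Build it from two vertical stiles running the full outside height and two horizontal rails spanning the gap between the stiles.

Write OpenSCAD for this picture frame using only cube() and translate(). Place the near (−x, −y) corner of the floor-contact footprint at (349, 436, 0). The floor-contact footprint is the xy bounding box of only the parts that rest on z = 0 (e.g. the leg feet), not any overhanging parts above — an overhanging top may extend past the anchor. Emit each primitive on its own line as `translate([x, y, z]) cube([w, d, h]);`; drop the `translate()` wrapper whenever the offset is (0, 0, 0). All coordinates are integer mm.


translate([349, 436, 0]) cube([72, 38, 912]);
translate([636, 436, 0]) cube([72, 38, 912]);
translate([421, 436, 0]) cube([215, 38, 72]);
translate([421, 436, 840]) cube([215, 38, 72]);


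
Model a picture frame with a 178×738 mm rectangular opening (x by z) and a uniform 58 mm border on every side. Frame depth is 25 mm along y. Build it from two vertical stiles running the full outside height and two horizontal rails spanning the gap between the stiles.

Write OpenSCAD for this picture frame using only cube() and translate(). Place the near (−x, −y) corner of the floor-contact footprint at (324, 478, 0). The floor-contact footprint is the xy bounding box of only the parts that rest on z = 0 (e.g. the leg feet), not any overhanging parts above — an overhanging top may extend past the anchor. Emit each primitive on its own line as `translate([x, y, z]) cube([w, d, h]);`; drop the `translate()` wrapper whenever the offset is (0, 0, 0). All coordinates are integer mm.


translate([324, 478, 0]) cube([58, 25, 854]);
translate([560, 478, 0]) cube([58, 25, 854]);
translate([382, 478, 0]) cube([178, 25, 58]);
translate([382, 478, 796]) cube([178, 25, 58]);


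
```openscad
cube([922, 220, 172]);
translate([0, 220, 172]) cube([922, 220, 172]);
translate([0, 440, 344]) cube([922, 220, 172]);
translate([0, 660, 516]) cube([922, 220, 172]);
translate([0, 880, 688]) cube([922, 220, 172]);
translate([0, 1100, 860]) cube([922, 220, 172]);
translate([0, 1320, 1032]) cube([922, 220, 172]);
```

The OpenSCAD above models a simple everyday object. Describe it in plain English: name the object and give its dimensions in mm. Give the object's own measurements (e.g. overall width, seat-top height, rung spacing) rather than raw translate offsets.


A straight staircase of 7 solid steps. Each step is 922 mm wide (x), 220 mm deep (y, the going) and 172 mm tall (the rise). The first step rests on the floor; each subsequent step sits one going further in +y and one rise higher in +z, directly behind and above the previous step with no overlap.


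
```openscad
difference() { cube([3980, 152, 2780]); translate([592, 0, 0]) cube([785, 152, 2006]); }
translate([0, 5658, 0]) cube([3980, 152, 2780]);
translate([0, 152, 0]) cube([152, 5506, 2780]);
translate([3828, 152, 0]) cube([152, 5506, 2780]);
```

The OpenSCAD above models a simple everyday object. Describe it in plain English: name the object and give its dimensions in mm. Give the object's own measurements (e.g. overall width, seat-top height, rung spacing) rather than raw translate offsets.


A single room: four walls, each 2780 mm tall and 152 mm thick, enclosing an outside footprint 3980×5810 mm (x × y), no floor or roof. The front and back walls (−y and +y sides) run the full x-width; the side walls fit between their inner faces. A door opening 785 mm wide and 2006 mm tall is cut through the front wall from the floor up, its −x edge 592 mm from the wall's −x end.


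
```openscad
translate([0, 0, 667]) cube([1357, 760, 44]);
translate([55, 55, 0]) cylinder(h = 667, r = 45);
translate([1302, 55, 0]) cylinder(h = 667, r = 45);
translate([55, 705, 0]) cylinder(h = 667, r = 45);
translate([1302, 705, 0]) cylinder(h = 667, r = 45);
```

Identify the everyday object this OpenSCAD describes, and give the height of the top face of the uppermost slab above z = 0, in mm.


A table. The table height is 711 mm.

A 1357×760×44 slab sits at z = 667 on four Ø90 mm round legs — a table. The top surface is at 667 + 44 = 711 mm.


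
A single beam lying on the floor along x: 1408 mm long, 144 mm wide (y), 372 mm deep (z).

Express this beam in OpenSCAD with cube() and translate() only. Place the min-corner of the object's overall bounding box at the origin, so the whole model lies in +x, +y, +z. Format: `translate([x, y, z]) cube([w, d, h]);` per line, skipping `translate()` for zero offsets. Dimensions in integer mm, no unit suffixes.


cube([1408, 144, 372]);


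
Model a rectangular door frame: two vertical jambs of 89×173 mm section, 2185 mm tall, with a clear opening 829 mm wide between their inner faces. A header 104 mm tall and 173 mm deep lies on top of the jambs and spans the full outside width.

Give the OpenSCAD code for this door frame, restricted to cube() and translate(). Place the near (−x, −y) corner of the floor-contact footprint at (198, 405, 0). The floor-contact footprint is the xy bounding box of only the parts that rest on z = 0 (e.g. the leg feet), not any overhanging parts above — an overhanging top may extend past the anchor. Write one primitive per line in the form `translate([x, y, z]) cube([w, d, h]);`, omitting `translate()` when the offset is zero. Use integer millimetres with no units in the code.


translate([198, 405, 0]) cube([89, 173, 2185]);
translate([1116, 405, 0]) cube([89, 173, 2185]);
translate([198, 405, 2185]) cube([1007, 173, 104]);


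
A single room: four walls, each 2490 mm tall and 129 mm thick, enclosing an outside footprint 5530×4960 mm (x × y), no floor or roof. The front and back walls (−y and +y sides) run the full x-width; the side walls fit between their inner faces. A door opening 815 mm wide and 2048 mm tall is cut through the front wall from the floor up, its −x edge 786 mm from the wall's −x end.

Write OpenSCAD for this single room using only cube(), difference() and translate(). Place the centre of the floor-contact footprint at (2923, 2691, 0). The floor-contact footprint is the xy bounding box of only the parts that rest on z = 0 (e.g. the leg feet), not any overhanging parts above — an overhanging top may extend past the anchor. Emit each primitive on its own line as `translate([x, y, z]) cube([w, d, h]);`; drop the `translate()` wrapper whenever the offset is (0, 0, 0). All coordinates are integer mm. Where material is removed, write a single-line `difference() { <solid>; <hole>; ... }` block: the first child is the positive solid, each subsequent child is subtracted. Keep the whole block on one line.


difference() { translate([158, 211, 0]) cube([5530, 129, 2490]); translate([944, 211, 0]) cube([815, 129, 2048]); }
translate([158, 5042, 0]) cube([5530, 129, 2490]);
translate([158, 340, 0]) cube([129, 4702, 2490]);
translate([5559, 340, 0]) cube([129, 4702, 2490]);


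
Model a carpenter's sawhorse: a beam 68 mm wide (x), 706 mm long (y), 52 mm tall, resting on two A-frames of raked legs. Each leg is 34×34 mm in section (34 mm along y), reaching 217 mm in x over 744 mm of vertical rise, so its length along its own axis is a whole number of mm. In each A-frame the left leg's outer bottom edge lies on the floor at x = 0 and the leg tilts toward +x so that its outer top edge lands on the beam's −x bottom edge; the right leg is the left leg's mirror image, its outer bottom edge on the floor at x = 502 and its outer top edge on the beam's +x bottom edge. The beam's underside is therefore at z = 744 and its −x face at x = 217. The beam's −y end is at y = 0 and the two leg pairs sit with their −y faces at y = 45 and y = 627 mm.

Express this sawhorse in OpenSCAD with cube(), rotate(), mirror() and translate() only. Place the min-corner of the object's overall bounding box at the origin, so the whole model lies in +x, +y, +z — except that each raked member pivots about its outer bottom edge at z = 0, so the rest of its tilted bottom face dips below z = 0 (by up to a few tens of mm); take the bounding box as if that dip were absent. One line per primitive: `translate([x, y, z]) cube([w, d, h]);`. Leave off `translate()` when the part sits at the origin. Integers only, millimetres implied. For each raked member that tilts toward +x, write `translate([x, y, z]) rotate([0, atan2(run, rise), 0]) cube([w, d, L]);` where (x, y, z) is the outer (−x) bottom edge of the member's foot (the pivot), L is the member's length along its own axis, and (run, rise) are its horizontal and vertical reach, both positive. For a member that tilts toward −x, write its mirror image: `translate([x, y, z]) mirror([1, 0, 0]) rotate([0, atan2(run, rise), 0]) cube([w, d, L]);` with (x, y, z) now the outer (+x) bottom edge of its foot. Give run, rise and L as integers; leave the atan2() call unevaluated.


translate([217, 0, 744]) cube([68, 706, 52]);
translate([0, 45, 0]) rotate([0, atan2(217, 744), 0]) cube([34, 34, 775]);
translate([502, 45, 0]) mirror([1, 0, 0]) rotate([0, atan2(217, 744), 0]) cube([34, 34, 775]);
translate([0, 627, 0]) rotate([0, atan2(217, 744), 0]) cube([34, 34, 775]);
translate([502, 627, 0]) mirror([1, 0, 0]) rotate([0, atan2(217, 744), 0]) cube([34, 34, 775]);


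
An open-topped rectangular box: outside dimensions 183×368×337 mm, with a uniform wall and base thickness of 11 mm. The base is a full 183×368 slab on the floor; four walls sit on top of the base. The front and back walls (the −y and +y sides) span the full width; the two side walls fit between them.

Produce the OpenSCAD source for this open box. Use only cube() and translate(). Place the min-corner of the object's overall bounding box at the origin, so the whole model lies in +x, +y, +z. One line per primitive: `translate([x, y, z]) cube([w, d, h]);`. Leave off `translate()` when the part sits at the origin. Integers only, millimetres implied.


cube([183, 368, 11]);
translate([0, 0, 11]) cube([183, 11, 326]);
translate([0, 357, 11]) cube([183, 11, 326]);
translate([0, 11, 11]) cube([11, 346, 326]);
translate([172, 11, 11]) cube([11, 346, 326]);


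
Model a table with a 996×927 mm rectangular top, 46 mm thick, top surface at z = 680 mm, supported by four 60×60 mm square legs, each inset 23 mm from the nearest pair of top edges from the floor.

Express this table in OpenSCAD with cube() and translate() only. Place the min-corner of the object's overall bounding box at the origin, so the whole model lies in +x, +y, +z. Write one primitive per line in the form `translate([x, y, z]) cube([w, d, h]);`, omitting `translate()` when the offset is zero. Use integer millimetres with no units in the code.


// leg_h = 680 - 46 = 634
translate([0, 0, 634]) cube([996, 927, 46]);
translate([23, 23, 0]) cube([60, 60, 634]);
translate([913, 23, 0]) cube([60, 60, 634]);
translate([23, 844, 0]) cube([60, 60, 634]);
translate([913, 844, 0]) cube([60, 60, 634]);


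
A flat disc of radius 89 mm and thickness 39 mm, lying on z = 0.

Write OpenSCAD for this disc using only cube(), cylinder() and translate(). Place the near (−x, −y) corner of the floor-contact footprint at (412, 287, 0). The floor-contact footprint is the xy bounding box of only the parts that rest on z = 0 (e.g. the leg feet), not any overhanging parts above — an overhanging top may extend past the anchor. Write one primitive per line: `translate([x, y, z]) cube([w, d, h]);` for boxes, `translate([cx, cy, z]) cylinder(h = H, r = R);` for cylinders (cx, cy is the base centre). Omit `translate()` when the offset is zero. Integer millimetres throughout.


translate([501, 376, 0]) cylinder(h = 39, r = 89);


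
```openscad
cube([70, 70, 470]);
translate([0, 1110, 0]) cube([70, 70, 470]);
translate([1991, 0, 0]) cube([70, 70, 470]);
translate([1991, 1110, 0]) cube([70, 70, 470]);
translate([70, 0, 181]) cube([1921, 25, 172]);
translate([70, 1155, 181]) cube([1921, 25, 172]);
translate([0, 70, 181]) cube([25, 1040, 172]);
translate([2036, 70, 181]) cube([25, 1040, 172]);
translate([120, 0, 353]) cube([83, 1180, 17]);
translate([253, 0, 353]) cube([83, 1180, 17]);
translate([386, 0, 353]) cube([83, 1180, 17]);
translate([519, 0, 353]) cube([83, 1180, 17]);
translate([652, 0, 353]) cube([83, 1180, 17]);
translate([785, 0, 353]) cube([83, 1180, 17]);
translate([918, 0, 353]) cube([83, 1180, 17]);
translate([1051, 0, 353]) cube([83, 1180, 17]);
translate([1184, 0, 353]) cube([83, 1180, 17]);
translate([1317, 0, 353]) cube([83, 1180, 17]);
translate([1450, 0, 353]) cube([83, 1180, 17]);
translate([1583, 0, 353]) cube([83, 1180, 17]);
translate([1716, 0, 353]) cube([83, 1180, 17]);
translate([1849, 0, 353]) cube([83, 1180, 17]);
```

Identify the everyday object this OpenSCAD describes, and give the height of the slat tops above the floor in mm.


A bed frame. The slat-top height is 370 mm.

Four posts, four rails, and a row of slats — a bed frame. Slats sit on the rails at z = 181 + 172 = 353; with slat thickness 17, the top is 370 mm.


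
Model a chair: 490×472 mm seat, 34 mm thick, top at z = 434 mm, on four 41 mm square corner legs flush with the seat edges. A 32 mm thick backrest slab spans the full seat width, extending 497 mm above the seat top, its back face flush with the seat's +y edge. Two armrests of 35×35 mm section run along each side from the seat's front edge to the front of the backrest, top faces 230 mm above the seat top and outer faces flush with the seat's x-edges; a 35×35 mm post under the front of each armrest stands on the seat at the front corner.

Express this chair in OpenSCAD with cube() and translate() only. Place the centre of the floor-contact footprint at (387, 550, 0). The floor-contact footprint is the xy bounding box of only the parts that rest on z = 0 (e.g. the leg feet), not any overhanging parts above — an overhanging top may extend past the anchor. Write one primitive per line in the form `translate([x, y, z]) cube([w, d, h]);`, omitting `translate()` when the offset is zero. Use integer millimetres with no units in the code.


translate([142, 314, 400]) cube([490, 472, 34]);
translate([142, 314, 0]) cube([41, 41, 400]);
translate([591, 314, 0]) cube([41, 41, 400]);
translate([142, 745, 0]) cube([41, 41, 400]);
translate([591, 745, 0]) cube([41, 41, 400]);
translate([142, 754, 434]) cube([490, 32, 497]);
translate([142, 314, 629]) cube([35, 440, 35]);
translate([597, 314, 629]) cube([35, 440, 35]);
translate([142, 314, 434]) cube([35, 35, 195]);
translate([597, 314, 434]) cube([35, 35, 195]);


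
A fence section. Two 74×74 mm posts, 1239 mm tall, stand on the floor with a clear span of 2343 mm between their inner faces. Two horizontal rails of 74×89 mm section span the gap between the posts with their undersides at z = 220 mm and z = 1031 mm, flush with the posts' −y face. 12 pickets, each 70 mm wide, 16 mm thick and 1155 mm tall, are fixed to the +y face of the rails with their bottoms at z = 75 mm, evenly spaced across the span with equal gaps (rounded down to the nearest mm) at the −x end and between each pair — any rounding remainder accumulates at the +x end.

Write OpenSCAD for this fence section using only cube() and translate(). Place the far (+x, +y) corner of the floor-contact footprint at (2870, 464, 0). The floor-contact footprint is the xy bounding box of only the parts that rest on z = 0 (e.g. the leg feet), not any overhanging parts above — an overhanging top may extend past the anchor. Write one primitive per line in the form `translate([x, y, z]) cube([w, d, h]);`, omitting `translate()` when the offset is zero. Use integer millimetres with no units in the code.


translate([379, 390, 0]) cube([74, 74, 1239]);
translate([2796, 390, 0]) cube([74, 74, 1239]);
translate([453, 390, 220]) cube([2343, 74, 89]);
translate([453, 390, 1031]) cube([2343, 74, 89]);
translate([568, 464, 75]) cube([70, 16, 1155]);
translate([753, 464, 75]) cube([70, 16, 1155]);
translate([938, 464, 75]) cube([70, 16, 1155]);
translate([1123, 464, 75]) cube([70, 16, 1155]);
translate([1308, 464, 75]) cube([70, 16, 1155]);
translate([1493, 464, 75]) cube([70, 16, 1155]);
translate([1678, 464, 75]) cube([70, 16, 1155]);
translate([1863, 464, 75]) cube([70, 16, 1155]);
translate([2048, 464, 75]) cube([70, 16, 1155]);
translate([2233, 464, 75]) cube([70, 16, 1155]);
translate([2418, 464, 75]) cube([70, 16, 1155]);
translate([2603, 464, 75]) cube([70, 16, 1155]);


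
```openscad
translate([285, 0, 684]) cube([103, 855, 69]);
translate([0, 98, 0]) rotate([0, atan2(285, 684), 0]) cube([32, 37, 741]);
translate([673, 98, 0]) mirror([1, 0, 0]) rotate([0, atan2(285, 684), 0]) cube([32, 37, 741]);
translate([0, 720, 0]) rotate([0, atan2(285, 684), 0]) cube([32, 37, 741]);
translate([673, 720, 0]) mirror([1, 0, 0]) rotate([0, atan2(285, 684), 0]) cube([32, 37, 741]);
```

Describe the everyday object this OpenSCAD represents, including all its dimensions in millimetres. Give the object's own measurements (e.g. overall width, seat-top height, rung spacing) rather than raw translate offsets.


A sawhorse. A 103×855×69 mm beam (x, y, z) sits on two A-frame leg pairs. Each pair is two raked legs of 32×37 mm section (37 mm along y) splaying symmetrically in x. Each leg rises 684 mm vertically over 285 mm of horizontal reach and is 741 mm long along its own axis. Every leg's outer bottom edge rests on the floor and its outer top edge meets a bottom edge of the beam — the left legs (tilting toward +x) meet the beam's −x bottom edge, the right legs (their mirror images, tilting toward −x) meet its +x bottom edge — so the leg tops tuck under the beam, the beam's underside is 684 mm above the floor, and the feet are 673 mm apart outside-to-outside with the beam centred between them. The two leg pairs are set in 98 mm from either end of the beam.
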